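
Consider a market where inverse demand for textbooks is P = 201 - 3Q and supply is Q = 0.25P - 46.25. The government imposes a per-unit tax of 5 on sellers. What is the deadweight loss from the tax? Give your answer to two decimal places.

Rewriting supply in inverse form: P = 185 + 4Q.
Pre-tax equilibrium: 201 - 3Q = 185 + 4Q gives Q* = 2.2857, P* = 194.1429.
A tax on sellers shifts supply up by 5: 201 - 3Q = 185 + 4Q + 5, so Q_t = 1.5714. Buyers pay P_b = 196.2857; sellers receive P_s = P_b - 5 = 191.2857.
The welfare triangle lost has base Q* - Q_t = 0.7143 and height t = 5, so DWL = (1/2)(0.7143)(5) = 1.7857.

1.79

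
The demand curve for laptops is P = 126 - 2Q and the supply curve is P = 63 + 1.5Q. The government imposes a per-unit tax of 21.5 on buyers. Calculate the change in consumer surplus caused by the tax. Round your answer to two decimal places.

Without the tax, 126 - 2Q = 63 + 1.5Q so Q* = 18 and P* = 90.
With the tax, buyers' net willingness to pay falls by 21.5: (126 - 21.5) - 2Q = 63 + 1.5Q, so Q_t = 11.8571. Buyers pay P_b = 102.2857; sellers receive P_s = P_b - 21.5 = 80.7857.
Consumers lose the trapezoid between P* and P_b out to Q_t plus the triangle from Q_t to Q*: change in CS = 140.5918 - 324 = -183.4082.

-183.41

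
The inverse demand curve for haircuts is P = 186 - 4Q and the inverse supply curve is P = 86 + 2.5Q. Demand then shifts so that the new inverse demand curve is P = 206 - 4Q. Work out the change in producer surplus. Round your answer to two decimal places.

130.18

Initial equilibrium: Q_0 = 15.3846, P_0 = 124.4615; CS_0 = (1/2)(15.3846)(61.5385) = 473.3728, PS_0 = (1/2)(15.3846)(38.4615) = 295.858.
New equilibrium: 206 - 4Q = 86 + 2.5Q gives Q_1 = 18.4615, P_1 = 132.1538; CS_1 = 681.6568, PS_1 = 426.0355.
Change in producer surplus = 426.0355 - 295.858 = 130.1775.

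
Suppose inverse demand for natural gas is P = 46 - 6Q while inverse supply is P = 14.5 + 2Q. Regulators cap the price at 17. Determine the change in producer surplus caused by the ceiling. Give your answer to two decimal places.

Without the control, 46 - 6Q = 14.5 + 2Q so Q* = 3.9375 and P* = 22.375.
At the ceiling price 17, quantity supplied is (17 - 14.5)/2 = 1.25; supply is the short side, so Q = 1.25 trades at P = 17.
PS goes from (1/2)(3.9375)(7.875) = 15.5039 to 1.5625 (computed as (17 - 14.5)(1.25) - (1/2)(2)(1.25)^2), a change of -13.9414.

-13.94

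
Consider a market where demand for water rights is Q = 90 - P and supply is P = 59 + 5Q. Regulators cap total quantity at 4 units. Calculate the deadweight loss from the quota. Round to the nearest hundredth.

Rewriting demand in inverse form: P = 90 - Q.
Unrestricted equilibrium: Q* = (90 - 59)/(1 + 5) = 5.1667.
At Q = 4 the demand price is 90 - (4) = 86 and the supply price is 59 + 5(4) = 79.
Deadweight loss is the triangle between the curves from 4 to 5.1667: (1/2)(86 - 79)(5.1667 - 4) = 4.0833.

4.08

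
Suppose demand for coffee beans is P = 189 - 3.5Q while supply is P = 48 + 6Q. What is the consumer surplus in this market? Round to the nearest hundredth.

385.50

Equilibrium: 189 - 3.5Q = 48 + 6Q, so Q* = 14.8421 and P* = 137.0526.
Consumer surplus is the triangle under demand above P*: (1/2)(14.8421)(189 - 137.0526) = (1/2)(14.8421)(51.9474) = 385.5042.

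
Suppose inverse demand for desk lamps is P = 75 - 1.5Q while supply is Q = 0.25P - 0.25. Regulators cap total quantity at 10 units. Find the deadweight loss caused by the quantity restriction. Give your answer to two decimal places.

32.82

Rewriting supply in inverse form: P = 1 + 4Q.
Without the quota, 75 - 1.5Q = 1 + 4Q gives Q* = 13.4545.
At Q = 10 the demand price is 75 - 1.5(10) = 60 and the supply price is 1 + 4(10) = 41.
DWL = (1/2)(gap between curves at 10) x (Q* - 10) = (1/2)(19)(3.4545) = 32.8182.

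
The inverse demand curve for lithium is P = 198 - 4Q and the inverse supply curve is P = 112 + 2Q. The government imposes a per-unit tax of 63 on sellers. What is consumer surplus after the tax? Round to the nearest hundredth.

29.39

Pre-tax equilibrium: 198 - 4Q = 112 + 2Q gives Q* = 14.3333, P* = 140.6667.
A tax on sellers shifts supply up by 63: 198 - 4Q = 112 + 2Q + 63, so Q_t = 3.8333. Buyers pay P_b = 182.6667; sellers receive P_s = P_b - 63 = 119.6667.
CS = (1/2)(Q_t)(198 - P_b) = (1/2)(3.8333)(15.3333) = 29.3889.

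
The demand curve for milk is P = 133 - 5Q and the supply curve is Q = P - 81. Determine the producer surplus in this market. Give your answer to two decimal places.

37.56

Rewriting supply in inverse form: P = 81 + Q.
Set 133 - 5Q = 81 + Q, which gives 52 = 6Q, so Q* = 8.6667 and P* = 133 - 5(8.6667) = 89.6667.
The supply curve's price intercept is 81, so PS = (1/2)(Q*)(P* - 81) = (1/2)(8.6667)(8.6667) = 37.5556.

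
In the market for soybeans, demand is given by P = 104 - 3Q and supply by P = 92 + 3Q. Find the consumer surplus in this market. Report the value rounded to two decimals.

Setting demand equal to supply, 12 = 6Q, so Q* = 2 and P* = 98.
CS is the area between the demand curve and P* from 0 to Q*: (1/2)(2)(6) = 6.

6.00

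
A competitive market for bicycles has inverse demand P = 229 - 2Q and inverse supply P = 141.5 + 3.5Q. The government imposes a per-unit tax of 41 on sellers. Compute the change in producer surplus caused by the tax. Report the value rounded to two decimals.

-317.83

Without the tax, 229 - 2Q = 141.5 + 3.5Q so Q* = 15.9091 and P* = 197.1818.
With the tax, sellers need 41 more per unit: 229 - 2Q = 141.5 + 3.5Q + 41, so Q_t = 8.4545. Buyers pay P_b = 212.0909; sellers receive P_s = P_b - 41 = 171.0909.
PS falls from (1/2)(15.9091)(55.6818) = 442.9236 to (1/2)(8.4545)(29.5909) = 125.0888, a change of -317.8347.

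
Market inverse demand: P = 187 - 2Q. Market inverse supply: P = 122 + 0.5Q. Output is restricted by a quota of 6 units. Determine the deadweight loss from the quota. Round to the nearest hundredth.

500.00

Unrestricted equilibrium: Q* = (187 - 122)/(2 + 0.5) = 26.
At Q = 6 the demand price is 187 - 2(6) = 175 and the supply price is 122 + 0.5(6) = 125.
Deadweight loss is the triangle between the curves from 6 to 26: (1/2)(175 - 125)(26 - 6) = 500.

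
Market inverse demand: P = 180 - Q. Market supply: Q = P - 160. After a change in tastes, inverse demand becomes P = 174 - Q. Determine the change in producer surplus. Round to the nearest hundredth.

Rewriting supply in inverse form: P = 160 + Q.
Initial equilibrium: Q_0 = 10, P_0 = 170; CS_0 = (1/2)(10)(10) = 50, PS_0 = (1/2)(10)(10) = 50.
New equilibrium: 174 - Q = 160 + Q gives Q_1 = 7, P_1 = 167; CS_1 = 24.5, PS_1 = 24.5.
Change in producer surplus = 24.5 - 50 = -25.5.

-25.50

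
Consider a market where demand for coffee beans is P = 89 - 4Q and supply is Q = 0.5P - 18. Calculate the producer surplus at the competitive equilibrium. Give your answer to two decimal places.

Rewriting supply in inverse form: P = 36 + 2Q.
Set 89 - 4Q = 36 + 2Q, which gives 53 = 6Q, so Q* = 8.8333 and P* = 89 - 4(8.8333) = 53.6667.
PS is the area between P* and the supply curve from 0 to Q*: (1/2)(8.8333)(17.6667) = 78.0278.

78.03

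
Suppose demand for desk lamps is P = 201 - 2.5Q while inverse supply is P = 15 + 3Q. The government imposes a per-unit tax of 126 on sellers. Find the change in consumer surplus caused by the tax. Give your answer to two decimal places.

-1280.83

Pre-tax equilibrium: 201 - 2.5Q = 15 + 3Q gives Q* = 33.8182, P* = 116.4545.
A tax on sellers shifts supply up by 126: 201 - 2.5Q = 15 + 3Q + 126, so Q_t = 10.9091. Buyers pay P_b = 173.7273; sellers receive P_s = P_b - 126 = 47.7273.
Consumers lose the trapezoid between P* and P_b out to Q_t plus the triangle from Q_t to Q*: change in CS = 148.7603 - 1429.5868 = -1280.8264.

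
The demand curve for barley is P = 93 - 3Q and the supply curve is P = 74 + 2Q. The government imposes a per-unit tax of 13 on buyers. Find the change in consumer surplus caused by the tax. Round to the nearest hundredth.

Pre-tax equilibrium: 93 - 3Q = 74 + 2Q gives Q* = 3.8, P* = 81.6.
With the tax, buyers' net willingness to pay falls by 13: (93 - 13) - 3Q = 74 + 2Q, so Q_t = 1.2. Buyers pay P_b = 89.4; sellers receive P_s = P_b - 13 = 76.4.
CS falls from (1/2)(3.8)(11.4) = 21.66 to (1/2)(1.2)(3.6) = 2.16, a change of -19.5.

-19.50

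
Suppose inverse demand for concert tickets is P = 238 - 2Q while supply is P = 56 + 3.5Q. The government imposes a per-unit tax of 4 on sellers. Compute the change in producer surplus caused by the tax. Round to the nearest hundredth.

-83.31

Without the tax, 238 - 2Q = 56 + 3.5Q so Q* = 33.0909 and P* = 171.8182.
A tax on sellers shifts supply up by 4: 238 - 2Q = 56 + 3.5Q + 4, so Q_t = 32.3636. Buyers pay P_b = 173.2727; sellers receive P_s = P_b - 4 = 169.2727.
Producers lose the trapezoid between P_s and P* out to Q_t plus the triangle from Q_t to Q*: change in PS = 1832.9587 - 1916.2645 = -83.3058.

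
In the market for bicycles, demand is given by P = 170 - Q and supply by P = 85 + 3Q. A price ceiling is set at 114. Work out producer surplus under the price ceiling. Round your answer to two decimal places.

140.17

Without the control, 170 - Q = 85 + 3Q so Q* = 21.25 and P* = 148.75.
At the ceiling price 114, quantity supplied is (114 - 85)/3 = 9.6667; supply is the short side, so Q = 9.6667 trades at P = 114.
PS is the triangle above supply below 114: (1/2)(9.6667)(114 - 85) = 140.1667.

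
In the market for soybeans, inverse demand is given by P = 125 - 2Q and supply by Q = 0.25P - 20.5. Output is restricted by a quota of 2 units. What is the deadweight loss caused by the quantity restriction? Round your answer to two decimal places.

Rewriting supply in inverse form: P = 82 + 4Q.
Unrestricted equilibrium: Q* = (125 - 82)/(2 + 4) = 7.1667.
At Q = 2 the demand price is 125 - 2(2) = 121 and the supply price is 82 + 4(2) = 90.
DWL = (1/2)(gap between curves at 2) x (Q* - 2) = (1/2)(31)(5.1667) = 80.0833.

80.08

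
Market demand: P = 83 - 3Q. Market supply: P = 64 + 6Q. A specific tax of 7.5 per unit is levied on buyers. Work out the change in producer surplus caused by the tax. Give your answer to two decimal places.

Without the tax, 83 - 3Q = 64 + 6Q so Q* = 2.1111 and P* = 76.6667.
With the tax, buyers' net willingness to pay falls by 7.5: (83 - 7.5) - 3Q = 64 + 6Q, so Q_t = 1.2778. Buyers pay P_b = 79.1667; sellers receive P_s = P_b - 7.5 = 71.6667.
PS falls from (1/2)(2.1111)(12.6667) = 13.3704 to (1/2)(1.2778)(7.6667) = 4.8981, a change of -8.4722.

-8.47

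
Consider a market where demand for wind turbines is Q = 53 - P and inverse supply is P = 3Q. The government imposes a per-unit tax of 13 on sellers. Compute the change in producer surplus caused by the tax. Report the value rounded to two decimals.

-113.34

Rewriting demand in inverse form: P = 53 - Q.
Pre-tax equilibrium: 53 - Q = 3Q gives Q* = 13.25, P* = 39.75.
A tax on sellers shifts supply up by 13: 53 - Q = 3Q + 13, so Q_t = 10. Buyers pay P_b = 43; sellers receive P_s = P_b - 13 = 30.
Producers lose the trapezoid between P_s and P* out to Q_t plus the triangle from Q_t to Q*: change in PS = 150 - 263.3438 = -113.3438.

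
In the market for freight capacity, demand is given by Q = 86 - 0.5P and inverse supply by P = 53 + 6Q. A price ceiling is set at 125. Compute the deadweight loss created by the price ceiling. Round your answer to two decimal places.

Rewriting demand in inverse form: P = 172 - 2Q.
Free-market equilibrium: 172 - 2Q = 53 + 6Q gives Q* = 14.875, P* = 142.25.
At P = 125, sellers supply (125 - 53)/6 = 12 while buyers want more, so the quantity traded is 12 at price 125.
At Q = 12 the demand price is 148 and the supply price is 125. Deadweight loss is the triangle between the curves from 12 to 14.875: (1/2)(148 - 125)(14.875 - 12) = 33.0625.

33.06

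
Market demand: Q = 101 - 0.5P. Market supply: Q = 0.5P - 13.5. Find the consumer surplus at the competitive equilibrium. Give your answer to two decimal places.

1914.06

Rewriting demand in inverse form: P = 202 - 2Q.
Rewriting supply in inverse form: P = 27 + 2Q.
Set 202 - 2Q = 27 + 2Q, which gives 175 = 4Q, so Q* = 43.75 and P* = 202 - 2(43.75) = 114.5.
Consumer surplus is the triangle under demand above P*: (1/2)(43.75)(202 - 114.5) = (1/2)(43.75)(87.5) = 1914.0625.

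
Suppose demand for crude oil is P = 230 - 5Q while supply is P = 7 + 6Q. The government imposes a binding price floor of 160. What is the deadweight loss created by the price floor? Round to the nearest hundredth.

216.41

Without the control, 230 - 5Q = 7 + 6Q so Q* = 20.2727 and P* = 128.6364.
At the floor price 160, quantity demanded is (230 - 160)/5 = 14; demand is the short side, so Q = 14 trades at P = 160.
At Q = 14 the demand price is 160 and the supply price is 91. Deadweight loss is the triangle between the curves from 14 to 20.2727: (1/2)(160 - 91)(20.2727 - 14) = 216.4091.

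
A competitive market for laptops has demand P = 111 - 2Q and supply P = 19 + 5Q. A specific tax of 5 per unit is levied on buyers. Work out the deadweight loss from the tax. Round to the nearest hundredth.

1.79

Pre-tax equilibrium: 111 - 2Q = 19 + 5Q gives Q* = 13.1429, P* = 84.7143.
With the tax, buyers' net willingness to pay falls by 5: (111 - 5) - 2Q = 19 + 5Q, so Q_t = 12.4286. Buyers pay P_b = 86.1429; sellers receive P_s = P_b - 5 = 81.1429.
The welfare triangle lost has base Q* - Q_t = 0.7143 and height t = 5, so DWL = (1/2)(0.7143)(5) = 1.7857.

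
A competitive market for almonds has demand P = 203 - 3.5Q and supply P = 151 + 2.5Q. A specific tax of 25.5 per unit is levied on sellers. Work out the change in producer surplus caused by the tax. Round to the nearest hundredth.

Without the tax, 203 - 3.5Q = 151 + 2.5Q so Q* = 8.6667 and P* = 172.6667.
With the tax, sellers need 25.5 more per unit: 203 - 3.5Q = 151 + 2.5Q + 25.5, so Q_t = 4.4167. Buyers pay P_b = 187.5417; sellers receive P_s = P_b - 25.5 = 162.0417.
Producers lose the trapezoid between P_s and P* out to Q_t plus the triangle from Q_t to Q*: change in PS = 24.3837 - 93.8889 = -69.5052.

-69.51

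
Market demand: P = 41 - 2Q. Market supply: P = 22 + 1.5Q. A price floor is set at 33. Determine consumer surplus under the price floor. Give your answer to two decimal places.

Free-market equilibrium: 41 - 2Q = 22 + 1.5Q gives Q* = 5.4286, P* = 30.1429.
At P = 33, buyers demand (41 - 33)/2 = 4 while sellers would supply more, so the quantity traded is 4 at price 33.
CS is the triangle under demand above 33: (1/2)(4)(41 - 33) = 16.

16.00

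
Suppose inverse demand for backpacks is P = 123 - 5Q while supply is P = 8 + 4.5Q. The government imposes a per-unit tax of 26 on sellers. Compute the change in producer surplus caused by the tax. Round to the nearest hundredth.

Without the tax, 123 - 5Q = 8 + 4.5Q so Q* = 12.1053 and P* = 62.4737.
With the tax, sellers need 26 more per unit: 123 - 5Q = 8 + 4.5Q + 26, so Q_t = 9.3684. Buyers pay P_b = 76.1579; sellers receive P_s = P_b - 26 = 50.1579.
Producers lose the trapezoid between P_s and P* out to Q_t plus the triangle from Q_t to Q*: change in PS = 197.4765 - 329.7091 = -132.2327.

-132.23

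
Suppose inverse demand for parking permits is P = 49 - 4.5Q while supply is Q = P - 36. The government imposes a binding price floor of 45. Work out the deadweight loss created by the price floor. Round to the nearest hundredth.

Rewriting supply in inverse form: P = 36 + Q.
Without the control, 49 - 4.5Q = 36 + Q so Q* = 2.3636 and P* = 38.3636.
At the floor price 45, quantity demanded is (49 - 45)/4.5 = 0.8889; demand is the short side, so Q = 0.8889 trades at P = 45.
At Q = 0.8889 the demand price is 45 and the supply price is 36.8889. Deadweight loss is the triangle between the curves from 0.8889 to 2.3636: (1/2)(45 - 36.8889)(2.3636 - 0.8889) = 5.9809.

5.98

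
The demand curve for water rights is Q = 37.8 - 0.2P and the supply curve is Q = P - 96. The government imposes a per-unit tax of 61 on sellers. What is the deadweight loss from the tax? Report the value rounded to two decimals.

310.08

Rewriting demand in inverse form: P = 189 - 5Q.
Rewriting supply in inverse form: P = 96 + Q.
Pre-tax equilibrium: 189 - 5Q = 96 + Q gives Q* = 15.5, P* = 111.5.
A tax on sellers shifts supply up by 61: 189 - 5Q = 96 + Q + 61, so Q_t = 5.3333. Buyers pay P_b = 162.3333; sellers receive P_s = P_b - 61 = 101.3333.
Deadweight loss is the triangle between the curves from Q_t to Q*: (1/2)(15.5 - 5.3333)(61) = 310.0833.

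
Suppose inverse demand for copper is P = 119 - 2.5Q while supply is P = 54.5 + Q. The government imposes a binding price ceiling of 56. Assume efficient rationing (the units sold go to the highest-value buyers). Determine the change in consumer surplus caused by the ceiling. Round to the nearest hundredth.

Free-market equilibrium: 119 - 2.5Q = 54.5 + Q gives Q* = 18.4286, P* = 72.9286.
At the ceiling price 56, quantity supplied is (56 - 54.5)/1 = 1.5; supply is the short side, so Q = 1.5 trades at P = 56.
CS goes from (1/2)(18.4286)(46.0714) = 424.5153 to 91.6875 (computed as (119 - 56)(1.5) - (1/2)(2.5)(1.5)^2), a change of -332.8278.

-332.83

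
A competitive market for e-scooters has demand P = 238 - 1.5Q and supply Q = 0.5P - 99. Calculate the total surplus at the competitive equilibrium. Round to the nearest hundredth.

Rewriting supply in inverse form: P = 198 + 2Q.
Equilibrium: 238 - 1.5Q = 198 + 2Q, so Q* = 11.4286 and P* = 220.8571.
Total surplus is the full triangle between the curves from 0 to Q*: (1/2)(11.4286)(238 - 198) = 228.5714.

228.57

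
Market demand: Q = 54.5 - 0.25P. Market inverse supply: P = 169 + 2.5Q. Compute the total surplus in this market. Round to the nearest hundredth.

184.69

Rewriting demand in inverse form: P = 218 - 4Q.
Set 218 - 4Q = 169 + 2.5Q, which gives 49 = 6.5Q, so Q* = 7.5385 and P* = 218 - 4(7.5385) = 187.8462.
CS = (1/2)(7.5385)(30.1538) = 113.6568 and PS = (1/2)(7.5385)(18.8462) = 71.0355, so total surplus = 184.6923.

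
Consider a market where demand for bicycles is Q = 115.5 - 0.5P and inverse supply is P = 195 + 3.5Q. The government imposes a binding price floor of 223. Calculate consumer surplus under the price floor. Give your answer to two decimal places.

16.00

Rewriting demand in inverse form: P = 231 - 2Q.
Free-market equilibrium: 231 - 2Q = 195 + 3.5Q gives Q* = 6.5455, P* = 217.9091.
At the floor price 223, quantity demanded is (231 - 223)/2 = 4; demand is the short side, so Q = 4 trades at P = 223.
CS is the triangle under demand above 223: (1/2)(4)(231 - 223) = 16.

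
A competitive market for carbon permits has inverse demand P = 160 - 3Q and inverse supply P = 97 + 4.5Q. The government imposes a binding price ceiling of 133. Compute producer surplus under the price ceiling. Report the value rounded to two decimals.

144.00

Without the control, 160 - 3Q = 97 + 4.5Q so Q* = 8.4 and P* = 134.8.
At P = 133, sellers supply (133 - 97)/4.5 = 8 while buyers want more, so the quantity traded is 8 at price 133.
PS is the triangle above supply below 133: (1/2)(8)(133 - 97) = 144.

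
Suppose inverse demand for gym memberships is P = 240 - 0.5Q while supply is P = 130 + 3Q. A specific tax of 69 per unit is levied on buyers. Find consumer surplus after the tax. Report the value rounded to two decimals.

Pre-tax equilibrium: 240 - 0.5Q = 130 + 3Q gives Q* = 31.4286, P* = 224.2857.
A tax on buyers shifts demand down by 69: (240 - 69) - 0.5Q = 130 + 3Q, so Q_t = 11.7143. Buyers pay P_b = 234.1429; sellers receive P_s = P_b - 69 = 165.1429.
Consumer surplus is the triangle under demand above P_b: (1/2)(11.7143)(240 - 234.1429) = 34.3061.

34.31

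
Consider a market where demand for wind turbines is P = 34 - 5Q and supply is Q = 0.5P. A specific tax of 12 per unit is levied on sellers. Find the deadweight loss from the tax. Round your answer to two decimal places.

Rewriting supply in inverse form: P = 2Q.
Without the tax, 34 - 5Q = 2Q so Q* = 4.8571 and P* = 9.7143.
A tax on sellers shifts supply up by 12: 34 - 5Q = 2Q + 12, so Q_t = 3.1429. Buyers pay P_b = 18.2857; sellers receive P_s = P_b - 12 = 6.2857.
The welfare triangle lost has base Q* - Q_t = 1.7143 and height t = 12, so DWL = (1/2)(1.7143)(12) = 10.2857.

10.29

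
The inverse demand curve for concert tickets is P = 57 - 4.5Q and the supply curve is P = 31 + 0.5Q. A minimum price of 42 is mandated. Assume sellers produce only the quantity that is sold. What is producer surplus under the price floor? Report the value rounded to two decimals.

33.89

Free-market equilibrium: 57 - 4.5Q = 31 + 0.5Q gives Q* = 5.2, P* = 33.6.
At the floor price 42, quantity demanded is (57 - 42)/4.5 = 3.3333; demand is the short side, so Q = 3.3333 trades at P = 42.
The supply price at Q = 3.3333 is 32.6667. PS is the trapezoid between 42 and supply over [0, 3.3333]: (1/2)[(42 - 31) + (42 - 32.6667)](3.3333) = 33.8889.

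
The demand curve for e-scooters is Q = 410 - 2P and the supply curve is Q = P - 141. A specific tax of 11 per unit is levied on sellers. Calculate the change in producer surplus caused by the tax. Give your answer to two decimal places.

-286.00

Rewriting demand in inverse form: P = 205 - 0.5Q.
Rewriting supply in inverse form: P = 141 + Q.
Pre-tax equilibrium: 205 - 0.5Q = 141 + Q gives Q* = 42.6667, P* = 183.6667.
A tax on sellers shifts supply up by 11: 205 - 0.5Q = 141 + Q + 11, so Q_t = 35.3333. Buyers pay P_b = 187.3333; sellers receive P_s = P_b - 11 = 176.3333.
PS falls from (1/2)(42.6667)(42.6667) = 910.2222 to (1/2)(35.3333)(35.3333) = 624.2222, a change of -286.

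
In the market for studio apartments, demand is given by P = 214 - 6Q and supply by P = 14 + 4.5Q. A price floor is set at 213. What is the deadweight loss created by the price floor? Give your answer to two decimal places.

1871.57

Without the control, 214 - 6Q = 14 + 4.5Q so Q* = 19.0476 and P* = 99.7143.
At the floor price 213, quantity demanded is (214 - 213)/6 = 0.1667; demand is the short side, so Q = 0.1667 trades at P = 213.
The lost-trades triangle has base Q* - 0.1667 = 18.881 and height equal to the gap between the curves at Q = 0.1667, which is 213 - 14.75 = 198.25. DWL = (1/2)(18.881)(198.25) = 1871.5744.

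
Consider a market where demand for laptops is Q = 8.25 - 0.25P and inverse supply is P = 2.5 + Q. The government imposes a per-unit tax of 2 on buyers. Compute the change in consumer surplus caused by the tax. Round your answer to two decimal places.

Rewriting demand in inverse form: P = 33 - 4Q.
Pre-tax equilibrium: 33 - 4Q = 2.5 + Q gives Q* = 6.1, P* = 8.6.
With the tax, buyers' net willingness to pay falls by 2: (33 - 2) - 4Q = 2.5 + Q, so Q_t = 5.7. Buyers pay P_b = 10.2; sellers receive P_s = P_b - 2 = 8.2.
CS falls from (1/2)(6.1)(24.4) = 74.42 to (1/2)(5.7)(22.8) = 64.98, a change of -9.44.

-9.44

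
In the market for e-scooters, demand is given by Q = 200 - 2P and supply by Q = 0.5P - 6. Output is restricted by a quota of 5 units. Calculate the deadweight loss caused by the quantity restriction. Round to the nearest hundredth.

Rewriting demand in inverse form: P = 100 - 0.5Q.
Rewriting supply in inverse form: P = 12 + 2Q.
Unrestricted equilibrium: Q* = (100 - 12)/(0.5 + 2) = 35.2.
At Q = 5 the demand price is 100 - 0.5(5) = 97.5 and the supply price is 12 + 2(5) = 22.
Deadweight loss is the triangle between the curves from 5 to 35.2: (1/2)(97.5 - 22)(35.2 - 5) = 1140.05.

1140.05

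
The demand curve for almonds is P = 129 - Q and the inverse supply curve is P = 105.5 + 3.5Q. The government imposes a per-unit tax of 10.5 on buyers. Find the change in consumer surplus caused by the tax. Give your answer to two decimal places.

-9.46

Without the tax, 129 - Q = 105.5 + 3.5Q so Q* = 5.2222 and P* = 123.7778.
A tax on buyers shifts demand down by 10.5: (129 - 10.5) - Q = 105.5 + 3.5Q, so Q_t = 2.8889. Buyers pay P_b = 126.1111; sellers receive P_s = P_b - 10.5 = 115.6111.
Consumers lose the trapezoid between P* and P_b out to Q_t plus the triangle from Q_t to Q*: change in CS = 4.1728 - 13.6358 = -9.463.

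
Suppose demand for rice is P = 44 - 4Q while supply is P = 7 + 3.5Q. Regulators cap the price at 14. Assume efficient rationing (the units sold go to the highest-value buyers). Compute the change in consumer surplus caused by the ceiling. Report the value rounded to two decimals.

3.32

Free-market equilibrium: 44 - 4Q = 7 + 3.5Q gives Q* = 4.9333, P* = 24.2667.
At P = 14, sellers supply (14 - 7)/3.5 = 2 while buyers want more, so the quantity traded is 2 at price 14.
CS goes from (1/2)(4.9333)(19.7333) = 48.6756 to 52 (computed as (44 - 14)(2) - (1/2)(4)(2)^2), a change of 3.3244.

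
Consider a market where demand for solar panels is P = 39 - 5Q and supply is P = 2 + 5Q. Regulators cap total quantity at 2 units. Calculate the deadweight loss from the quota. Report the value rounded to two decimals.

14.45

Unrestricted equilibrium: Q* = (39 - 2)/(5 + 5) = 3.7.
At Q = 2 the demand price is 39 - 5(2) = 29 and the supply price is 2 + 5(2) = 12.
Deadweight loss is the triangle between the curves from 2 to 3.7: (1/2)(29 - 12)(3.7 - 2) = 14.45.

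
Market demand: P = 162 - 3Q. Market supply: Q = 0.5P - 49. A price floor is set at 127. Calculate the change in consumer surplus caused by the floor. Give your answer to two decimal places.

Rewriting supply in inverse form: P = 98 + 2Q.
Without the control, 162 - 3Q = 98 + 2Q so Q* = 12.8 and P* = 123.6.
At P = 127, buyers demand (162 - 127)/3 = 11.6667 while sellers would supply more, so the quantity traded is 11.6667 at price 127.
CS goes from (1/2)(12.8)(38.4) = 245.76 to 204.1667 (computed as (162 - 127)(11.6667) - (1/2)(3)(11.6667)^2), a change of -41.5933.

-41.59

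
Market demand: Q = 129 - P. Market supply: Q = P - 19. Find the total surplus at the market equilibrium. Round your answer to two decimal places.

Rewriting demand in inverse form: P = 129 - Q.
Rewriting supply in inverse form: P = 19 + Q.
Setting demand equal to supply, 110 = 2Q, so Q* = 55 and P* = 74.
CS = (1/2)(55)(55) = 1512.5 and PS = (1/2)(55)(55) = 1512.5, so total surplus = 3025.

3025.00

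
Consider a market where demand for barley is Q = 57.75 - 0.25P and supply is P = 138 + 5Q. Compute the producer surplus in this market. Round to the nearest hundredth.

266.94

Rewriting demand in inverse form: P = 231 - 4Q.
Set 231 - 4Q = 138 + 5Q, which gives 93 = 9Q, so Q* = 10.3333 and P* = 231 - 4(10.3333) = 189.6667.
Producer surplus is the triangle above supply below P*: (1/2)(10.3333)(189.6667 - 138) = (1/2)(10.3333)(51.6667) = 266.9444.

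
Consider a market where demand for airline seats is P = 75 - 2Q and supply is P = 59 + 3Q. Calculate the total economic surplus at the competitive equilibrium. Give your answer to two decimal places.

25.60

Set 75 - 2Q = 59 + 3Q, which gives 16 = 5Q, so Q* = 3.2 and P* = 75 - 2(3.2) = 68.6.
CS = (1/2)(3.2)(6.4) = 10.24 and PS = (1/2)(3.2)(9.6) = 15.36, so total surplus = 25.6.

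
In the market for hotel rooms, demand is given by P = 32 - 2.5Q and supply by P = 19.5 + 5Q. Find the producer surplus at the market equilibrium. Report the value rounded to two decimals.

6.94

Equilibrium: 32 - 2.5Q = 19.5 + 5Q, so Q* = 1.6667 and P* = 27.8333.
PS is the area between P* and the supply curve from 0 to Q*: (1/2)(1.6667)(8.3333) = 6.9444.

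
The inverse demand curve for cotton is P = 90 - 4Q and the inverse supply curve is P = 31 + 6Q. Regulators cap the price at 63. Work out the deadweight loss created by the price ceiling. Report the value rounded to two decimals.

Without the control, 90 - 4Q = 31 + 6Q so Q* = 5.9 and P* = 66.4.
At P = 63, sellers supply (63 - 31)/6 = 5.3333 while buyers want more, so the quantity traded is 5.3333 at price 63.
The lost-trades triangle has base Q* - 5.3333 = 0.5667 and height equal to the gap between the curves at Q = 5.3333, which is 68.6667 - 63 = 5.6667. DWL = (1/2)(0.5667)(5.6667) = 1.6056.

1.61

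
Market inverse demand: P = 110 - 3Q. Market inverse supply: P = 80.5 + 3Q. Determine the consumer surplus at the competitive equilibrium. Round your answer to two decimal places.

36.26

Equilibrium: 110 - 3Q = 80.5 + 3Q, so Q* = 4.9167 and P* = 95.25.
Consumer surplus is the triangle under demand above P*: (1/2)(4.9167)(110 - 95.25) = (1/2)(4.9167)(14.75) = 36.2604.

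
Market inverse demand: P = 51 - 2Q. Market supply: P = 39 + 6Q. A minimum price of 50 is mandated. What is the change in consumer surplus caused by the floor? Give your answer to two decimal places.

Without the control, 51 - 2Q = 39 + 6Q so Q* = 1.5 and P* = 48.
At P = 50, buyers demand (51 - 50)/2 = 0.5 while sellers would supply more, so the quantity traded is 0.5 at price 50.
CS goes from (1/2)(1.5)(3) = 2.25 to 0.25 (computed as (51 - 50)(0.5) - (1/2)(2)(0.5)^2), a change of -2.

-2.00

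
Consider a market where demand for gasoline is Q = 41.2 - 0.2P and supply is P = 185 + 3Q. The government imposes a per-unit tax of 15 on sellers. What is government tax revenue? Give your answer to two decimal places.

Rewriting demand in inverse form: P = 206 - 5Q.
Pre-tax equilibrium: 206 - 5Q = 185 + 3Q gives Q* = 2.625, P* = 192.875.
With the tax, sellers need 15 more per unit: 206 - 5Q = 185 + 3Q + 15, so Q_t = 0.75. Buyers pay P_b = 202.25; sellers receive P_s = P_b - 15 = 187.25.
Revenue is the tax times quantity traded: 15 x 0.75 = 11.25.

11.25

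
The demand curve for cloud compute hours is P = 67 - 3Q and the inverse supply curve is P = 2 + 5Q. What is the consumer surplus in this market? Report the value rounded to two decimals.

Setting demand equal to supply, 65 = 8Q, so Q* = 8.125 and P* = 42.625.
The demand choke price is 67, so CS = (1/2)(Q*)(67 - P*) = (1/2)(8.125)(24.375) = 99.0234.

99.02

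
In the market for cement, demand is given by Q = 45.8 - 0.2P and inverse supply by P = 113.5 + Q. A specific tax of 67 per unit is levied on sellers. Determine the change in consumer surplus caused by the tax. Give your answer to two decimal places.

Rewriting demand in inverse form: P = 229 - 5Q.
Without the tax, 229 - 5Q = 113.5 + Q so Q* = 19.25 and P* = 132.75.
With the tax, sellers need 67 more per unit: 229 - 5Q = 113.5 + Q + 67, so Q_t = 8.0833. Buyers pay P_b = 188.5833; sellers receive P_s = P_b - 67 = 121.5833.
Consumers lose the trapezoid between P* and P_b out to Q_t plus the triangle from Q_t to Q*: change in CS = 163.3507 - 926.4062 = -763.0556.

-763.06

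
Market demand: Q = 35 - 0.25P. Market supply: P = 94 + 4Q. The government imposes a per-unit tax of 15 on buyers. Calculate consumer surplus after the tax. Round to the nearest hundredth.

Rewriting demand in inverse form: P = 140 - 4Q.
Without the tax, 140 - 4Q = 94 + 4Q so Q* = 5.75 and P* = 117.
With the tax, buyers' net willingness to pay falls by 15: (140 - 15) - 4Q = 94 + 4Q, so Q_t = 3.875. Buyers pay P_b = 124.5; sellers receive P_s = P_b - 15 = 109.5.
CS = (1/2)(Q_t)(140 - P_b) = (1/2)(3.875)(15.5) = 30.0312.

30.03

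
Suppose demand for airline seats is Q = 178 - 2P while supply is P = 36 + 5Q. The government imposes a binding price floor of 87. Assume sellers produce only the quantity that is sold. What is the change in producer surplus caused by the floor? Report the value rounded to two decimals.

-68.15

Rewriting demand in inverse form: P = 89 - 0.5Q.
Without the control, 89 - 0.5Q = 36 + 5Q so Q* = 9.6364 and P* = 84.1818.
At P = 87, buyers demand (89 - 87)/0.5 = 4 while sellers would supply more, so the quantity traded is 4 at price 87.
PS goes from (1/2)(9.6364)(48.1818) = 232.1488 to 164 (computed as (87 - 36)(4) - (1/2)(5)(4)^2), a change of -68.1488.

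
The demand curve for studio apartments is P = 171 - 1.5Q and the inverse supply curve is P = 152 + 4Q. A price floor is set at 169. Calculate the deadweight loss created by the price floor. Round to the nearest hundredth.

Without the control, 171 - 1.5Q = 152 + 4Q so Q* = 3.4545 and P* = 165.8182.
At the floor price 169, quantity demanded is (171 - 169)/1.5 = 1.3333; demand is the short side, so Q = 1.3333 trades at P = 169.
The lost-trades triangle has base Q* - 1.3333 = 2.1212 and height equal to the gap between the curves at Q = 1.3333, which is 169 - 157.3333 = 11.6667. DWL = (1/2)(2.1212)(11.6667) = 12.3737.

12.37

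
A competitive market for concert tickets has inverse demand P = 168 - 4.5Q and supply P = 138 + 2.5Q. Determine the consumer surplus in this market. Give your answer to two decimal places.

41.33

Set 168 - 4.5Q = 138 + 2.5Q, which gives 30 = 7Q, so Q* = 4.2857 and P* = 168 - 4.5(4.2857) = 148.7143.
The demand choke price is 168, so CS = (1/2)(Q*)(168 - P*) = (1/2)(4.2857)(19.2857) = 41.3265.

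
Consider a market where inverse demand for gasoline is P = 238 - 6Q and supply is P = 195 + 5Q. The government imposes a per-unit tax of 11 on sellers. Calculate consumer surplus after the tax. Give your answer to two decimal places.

Without the tax, 238 - 6Q = 195 + 5Q so Q* = 3.9091 and P* = 214.5455.
With the tax, sellers need 11 more per unit: 238 - 6Q = 195 + 5Q + 11, so Q_t = 2.9091. Buyers pay P_b = 220.5455; sellers receive P_s = P_b - 11 = 209.5455.
CS = (1/2)(Q_t)(238 - P_b) = (1/2)(2.9091)(17.4545) = 25.3884.

25.39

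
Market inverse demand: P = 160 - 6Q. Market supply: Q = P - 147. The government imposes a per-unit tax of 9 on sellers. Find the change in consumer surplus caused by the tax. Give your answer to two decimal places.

Rewriting supply in inverse form: P = 147 + Q.
Pre-tax equilibrium: 160 - 6Q = 147 + Q gives Q* = 1.8571, P* = 148.8571.
With the tax, sellers need 9 more per unit: 160 - 6Q = 147 + Q + 9, so Q_t = 0.5714. Buyers pay P_b = 156.5714; sellers receive P_s = P_b - 9 = 147.5714.
CS falls from (1/2)(1.8571)(11.1429) = 10.3469 to (1/2)(0.5714)(3.4286) = 0.9796, a change of -9.3673.

-9.37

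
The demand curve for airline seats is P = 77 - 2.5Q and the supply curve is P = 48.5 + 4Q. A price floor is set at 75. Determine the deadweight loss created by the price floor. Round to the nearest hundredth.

Free-market equilibrium: 77 - 2.5Q = 48.5 + 4Q gives Q* = 4.3846, P* = 66.0385.
At P = 75, buyers demand (77 - 75)/2.5 = 0.8 while sellers would supply more, so the quantity traded is 0.8 at price 75.
At Q = 0.8 the demand price is 75 and the supply price is 51.7. Deadweight loss is the triangle between the curves from 0.8 to 4.3846: (1/2)(75 - 51.7)(4.3846 - 0.8) = 41.7608.

41.76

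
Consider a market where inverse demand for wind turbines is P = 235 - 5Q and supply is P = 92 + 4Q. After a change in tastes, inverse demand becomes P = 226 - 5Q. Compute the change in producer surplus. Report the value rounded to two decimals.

-61.56

Initial equilibrium: Q_0 = 15.8889, P_0 = 155.5556; CS_0 = (1/2)(15.8889)(79.4444) = 631.142, PS_0 = (1/2)(15.8889)(63.5556) = 504.9136.
New equilibrium: 226 - 5Q = 92 + 4Q gives Q_1 = 14.8889, P_1 = 151.5556; CS_1 = 554.1975, PS_1 = 443.358.
Change in producer surplus = 443.358 - 504.9136 = -61.5556.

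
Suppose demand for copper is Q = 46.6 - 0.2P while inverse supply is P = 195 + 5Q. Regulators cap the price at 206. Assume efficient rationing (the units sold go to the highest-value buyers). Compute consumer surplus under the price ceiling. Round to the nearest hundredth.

Rewriting demand in inverse form: P = 233 - 5Q.
Free-market equilibrium: 233 - 5Q = 195 + 5Q gives Q* = 3.8, P* = 214.
At the ceiling price 206, quantity supplied is (206 - 195)/5 = 2.2; supply is the short side, so Q = 2.2 trades at P = 206.
The demand price at Q = 2.2 is 222. CS is the trapezoid between demand and 206 over [0, 2.2]: (1/2)[(233 - 206) + (222 - 206)](2.2) = 47.3.

47.30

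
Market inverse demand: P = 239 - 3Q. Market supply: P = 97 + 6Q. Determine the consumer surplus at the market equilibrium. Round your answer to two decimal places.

Setting demand equal to supply, 142 = 9Q, so Q* = 15.7778 and P* = 191.6667.
CS is the area between the demand curve and P* from 0 to Q*: (1/2)(15.7778)(47.3333) = 373.4074.

373.41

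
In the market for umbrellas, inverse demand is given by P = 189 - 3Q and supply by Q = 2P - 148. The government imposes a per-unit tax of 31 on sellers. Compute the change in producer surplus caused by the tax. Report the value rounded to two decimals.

-125.90

Rewriting supply in inverse form: P = 74 + 0.5Q.
Pre-tax equilibrium: 189 - 3Q = 74 + 0.5Q gives Q* = 32.8571, P* = 90.4286.
With the tax, sellers need 31 more per unit: 189 - 3Q = 74 + 0.5Q + 31, so Q_t = 24. Buyers pay P_b = 117; sellers receive P_s = P_b - 31 = 86.
Producers lose the trapezoid between P_s and P* out to Q_t plus the triangle from Q_t to Q*: change in PS = 144 - 269.898 = -125.898.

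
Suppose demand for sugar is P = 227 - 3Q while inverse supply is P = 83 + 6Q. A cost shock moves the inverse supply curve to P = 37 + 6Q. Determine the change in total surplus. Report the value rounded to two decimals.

Initial equilibrium: Q_0 = 16, P_0 = 179; CS_0 = (1/2)(16)(48) = 384, PS_0 = (1/2)(16)(96) = 768.
New equilibrium: 227 - 3Q = 37 + 6Q gives Q_1 = 21.1111, P_1 = 163.6667; CS_1 = 668.5185, PS_1 = 1337.037.
Change in total surplus = (668.5185 + 1337.037) - (384 + 768) = 853.5556.

853.56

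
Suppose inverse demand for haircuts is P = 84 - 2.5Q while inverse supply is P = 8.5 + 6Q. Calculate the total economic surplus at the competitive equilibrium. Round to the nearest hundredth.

Setting demand equal to supply, 75.5 = 8.5Q, so Q* = 8.8824 and P* = 61.7941.
Total surplus is the full triangle between the curves from 0 to Q*: (1/2)(8.8824)(84 - 8.5) = 335.3088.

335.31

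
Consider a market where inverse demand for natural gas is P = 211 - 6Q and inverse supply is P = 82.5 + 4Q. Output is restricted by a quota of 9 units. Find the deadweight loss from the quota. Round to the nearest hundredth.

74.11

Without the quota, 211 - 6Q = 82.5 + 4Q gives Q* = 12.85.
At Q = 9 the demand price is 211 - 6(9) = 157 and the supply price is 82.5 + 4(9) = 118.5.
DWL = (1/2)(gap between curves at 9) x (Q* - 9) = (1/2)(38.5)(3.85) = 74.1125.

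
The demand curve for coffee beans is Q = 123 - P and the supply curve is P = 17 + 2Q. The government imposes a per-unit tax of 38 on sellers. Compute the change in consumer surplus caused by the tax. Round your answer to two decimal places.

Rewriting demand in inverse form: P = 123 - Q.
Pre-tax equilibrium: 123 - Q = 17 + 2Q gives Q* = 35.3333, P* = 87.6667.
With the tax, sellers need 38 more per unit: 123 - Q = 17 + 2Q + 38, so Q_t = 22.6667. Buyers pay P_b = 100.3333; sellers receive P_s = P_b - 38 = 62.3333.
Consumers lose the trapezoid between P* and P_b out to Q_t plus the triangle from Q_t to Q*: change in CS = 256.8889 - 624.2222 = -367.3333.

-367.33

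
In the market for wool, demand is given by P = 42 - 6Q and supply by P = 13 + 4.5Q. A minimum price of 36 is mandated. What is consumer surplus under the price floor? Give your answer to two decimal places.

Free-market equilibrium: 42 - 6Q = 13 + 4.5Q gives Q* = 2.7619, P* = 25.4286.
At the floor price 36, quantity demanded is (42 - 36)/6 = 1; demand is the short side, so Q = 1 trades at P = 36.
CS is the triangle under demand above 36: (1/2)(1)(42 - 36) = 3.

3.00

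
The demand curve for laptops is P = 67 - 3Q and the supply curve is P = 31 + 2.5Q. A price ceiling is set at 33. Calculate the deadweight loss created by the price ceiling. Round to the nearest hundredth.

Without the control, 67 - 3Q = 31 + 2.5Q so Q* = 6.5455 and P* = 47.3636.
At the ceiling price 33, quantity supplied is (33 - 31)/2.5 = 0.8; supply is the short side, so Q = 0.8 trades at P = 33.
The lost-trades triangle has base Q* - 0.8 = 5.7455 and height equal to the gap between the curves at Q = 0.8, which is 64.6 - 33 = 31.6. DWL = (1/2)(5.7455)(31.6) = 90.7782.

90.78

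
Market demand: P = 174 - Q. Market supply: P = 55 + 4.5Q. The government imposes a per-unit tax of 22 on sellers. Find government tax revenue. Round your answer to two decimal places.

388.00

Pre-tax equilibrium: 174 - Q = 55 + 4.5Q gives Q* = 21.6364, P* = 152.3636.
With the tax, sellers need 22 more per unit: 174 - Q = 55 + 4.5Q + 22, so Q_t = 17.6364. Buyers pay P_b = 156.3636; sellers receive P_s = P_b - 22 = 134.3636.
Revenue is the tax times quantity traded: 22 x 17.6364 = 388.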